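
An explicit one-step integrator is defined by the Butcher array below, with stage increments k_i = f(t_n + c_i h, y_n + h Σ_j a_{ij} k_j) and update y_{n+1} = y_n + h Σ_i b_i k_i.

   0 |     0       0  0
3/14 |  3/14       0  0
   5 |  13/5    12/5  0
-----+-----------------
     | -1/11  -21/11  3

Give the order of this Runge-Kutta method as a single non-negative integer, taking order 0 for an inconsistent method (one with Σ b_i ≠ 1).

1

b = (-1/11, -21/11, 3)
c = (0, 3/14, 5)
Ac = (0, 0, 18/35)
Σ b_i: (-1/11)·1 + (-21/11)·1 + 3·1 = 1 ✓
b·c: (-21/11)·3/14 + 3·5 = 321/22 ≠ 1/2 ⇒ order 1.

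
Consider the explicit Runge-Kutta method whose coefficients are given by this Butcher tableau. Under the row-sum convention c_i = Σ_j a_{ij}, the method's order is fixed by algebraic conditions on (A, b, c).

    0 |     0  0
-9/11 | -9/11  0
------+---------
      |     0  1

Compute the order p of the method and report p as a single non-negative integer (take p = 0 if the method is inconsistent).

b = (0, 1)
c = (0, -9/11)
Σ b_i: 1·1 = 1 ✓
b·c: 1·(-9/11) = -9/11 ≠ 1/2 ⇒ order 1.

1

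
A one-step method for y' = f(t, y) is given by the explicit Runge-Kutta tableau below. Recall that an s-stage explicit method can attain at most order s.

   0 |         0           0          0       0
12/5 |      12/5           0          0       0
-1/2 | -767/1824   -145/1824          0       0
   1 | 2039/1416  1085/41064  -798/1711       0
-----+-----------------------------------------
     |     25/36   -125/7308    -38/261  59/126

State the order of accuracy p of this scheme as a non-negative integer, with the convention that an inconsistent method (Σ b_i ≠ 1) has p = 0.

4

b = (25/36, -125/7308, -38/261, 59/126)
c = (0, 12/5, -1/2, 1)
Ac = (0, 0, -29/152, 35/118)
Σ b_i: 25/36·1 + (-125/7308)·1 + (-38/261)·1 + 59/126·1 = 1 ✓
b·c: (-125/7308)·12/5 + (-38/261)·(-1/2) + 59/126·1 = 1/2 ✓
b·c²: (-125/7308)·144/25 + (-38/261)·1/4 + 59/126·1 = 1/3 ✓
b·Ac: (-38/261)·(-29/152) + 59/126·35/118 = 1/6 ✓
b·c³: (-125/7308)·1728/125 + (-38/261)·(-1/8) + 59/126·1 = 1/4 ✓
b·(c∘Ac): (-38/261)·29/304 + 59/126·35/118 = 1/8 ✓
b·Ac²: (-38/261)·(-87/190) + 59/126·21/590 = 1/12 ✓
b·A²c: 59/126·21/236 = 1/24 ✓; 4 stages ⇒ order 4.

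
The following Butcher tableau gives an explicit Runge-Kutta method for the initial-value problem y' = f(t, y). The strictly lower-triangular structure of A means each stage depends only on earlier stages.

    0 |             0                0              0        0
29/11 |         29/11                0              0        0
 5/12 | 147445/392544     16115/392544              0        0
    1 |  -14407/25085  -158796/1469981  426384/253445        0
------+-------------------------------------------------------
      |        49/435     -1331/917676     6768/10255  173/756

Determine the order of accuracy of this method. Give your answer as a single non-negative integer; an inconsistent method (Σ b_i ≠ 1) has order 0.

b = (49/435, -1331/917676, 6768/10255, 173/756)
c = (0, 29/11, 5/12, 1)
Ac = (0, 0, 1465/13536, 72/173)
Σ b_i: 49/435·1 + (-1331/917676)·1 + 6768/10255·1 + 173/756·1 = 1 ✓
b·c: (-1331/917676)·29/11 + 6768/10255·5/12 + 173/756·1 = 1/2 ✓
b·c²: (-1331/917676)·841/121 + 6768/10255·25/144 + 173/756·1 = 1/3 ✓
b·Ac: 6768/10255·1465/13536 + 173/756·72/173 = 1/6 ✓
b·c³: (-1331/917676)·24389/1331 + 6768/10255·125/1728 + 173/756·1 = 1/4 ✓
b·(c∘Ac): 6768/10255·7325/162432 + 173/756·72/173 = 1/8 ✓
b·Ac²: 6768/10255·42485/148896 + 173/756·(-873/1903) = 1/12 ✓
b·A²c: 173/756·63/346 = 1/24 ✓; 4 stages ⇒ order 4.

4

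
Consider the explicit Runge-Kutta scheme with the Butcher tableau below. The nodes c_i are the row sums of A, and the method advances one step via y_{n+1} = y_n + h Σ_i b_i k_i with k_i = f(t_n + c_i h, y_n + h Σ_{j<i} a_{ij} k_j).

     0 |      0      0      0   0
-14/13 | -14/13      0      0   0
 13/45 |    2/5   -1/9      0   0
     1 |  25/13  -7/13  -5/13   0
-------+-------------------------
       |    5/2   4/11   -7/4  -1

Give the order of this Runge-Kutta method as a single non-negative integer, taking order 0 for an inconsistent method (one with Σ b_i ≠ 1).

b = (5/2, 4/11, -7/4, -1)
c = (0, -14/13, 13/45, 1)
Ac = (0, 0, 14/117, 713/1521)
Σ b_i: 5/2·1 + 4/11·1 + (-7/4)·1 + (-1)·1 = 5/44 ≠ 1 ⇒ order 0.

0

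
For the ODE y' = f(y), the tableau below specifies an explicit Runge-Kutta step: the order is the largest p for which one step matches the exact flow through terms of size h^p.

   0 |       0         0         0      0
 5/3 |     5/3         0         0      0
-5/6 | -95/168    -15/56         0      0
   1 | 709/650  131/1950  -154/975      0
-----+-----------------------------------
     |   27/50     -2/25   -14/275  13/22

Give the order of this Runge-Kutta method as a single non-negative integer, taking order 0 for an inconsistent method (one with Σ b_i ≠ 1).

4

b = (27/50, -2/25, -14/275, 13/22)
c = (0, 5/3, -5/6, 1)
Ac = (0, 0, -25/56, 19/78)
Σ b_i: 27/50·1 + (-2/25)·1 + (-14/275)·1 + 13/22·1 = 1 ✓
b·c: (-2/25)·5/3 + (-14/275)·(-5/6) + 13/22·1 = 1/2 ✓
b·c²: (-2/25)·25/9 + (-14/275)·25/36 + 13/22·1 = 1/3 ✓
b·Ac: (-14/275)·(-25/56) + 13/22·19/78 = 1/6 ✓
b·c³: (-2/25)·125/27 + (-14/275)·(-125/216) + 13/22·1 = 1/4 ✓
b·(c∘Ac): (-14/275)·125/336 + 13/22·19/78 = 1/8 ✓
b·Ac²: (-14/275)·(-125/168) + 13/22·1/13 = 1/12 ✓
b·A²c: 13/22·11/156 = 1/24 ✓; 4 stages ⇒ order 4.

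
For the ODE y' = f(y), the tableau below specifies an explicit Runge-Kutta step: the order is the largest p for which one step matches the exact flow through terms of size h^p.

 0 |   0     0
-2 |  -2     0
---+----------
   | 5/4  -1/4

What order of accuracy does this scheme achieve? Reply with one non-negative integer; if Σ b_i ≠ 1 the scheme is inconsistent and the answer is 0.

2

b = (5/4, -1/4)
c = (0, -2)
Σ b_i: 5/4·1 + (-1/4)·1 = 1 ✓
b·c: (-1/4)·(-2) = 1/2 ✓; 2 stages ⇒ order 2.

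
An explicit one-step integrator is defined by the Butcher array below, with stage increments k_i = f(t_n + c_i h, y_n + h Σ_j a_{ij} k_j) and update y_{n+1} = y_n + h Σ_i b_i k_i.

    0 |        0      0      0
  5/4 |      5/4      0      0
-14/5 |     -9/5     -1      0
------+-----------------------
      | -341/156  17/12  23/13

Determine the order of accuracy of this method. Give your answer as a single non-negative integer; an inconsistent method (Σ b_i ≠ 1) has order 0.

1

b = (-341/156, 17/12, 23/13)
c = (0, 5/4, -14/5)
Ac = (0, 0, -5/4)
Σ b_i: (-341/156)·1 + 17/12·1 + 23/13·1 = 1 ✓
b·c: 17/12·5/4 + 23/13·(-14/5) = -9931/3120 ≠ 1/2 ⇒ order 1.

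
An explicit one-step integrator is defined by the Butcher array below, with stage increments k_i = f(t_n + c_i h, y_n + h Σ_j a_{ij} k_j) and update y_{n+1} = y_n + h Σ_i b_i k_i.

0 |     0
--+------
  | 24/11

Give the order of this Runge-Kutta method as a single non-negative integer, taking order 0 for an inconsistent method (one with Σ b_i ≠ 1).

0

b = (24/11)
c = (0)
Σ b_i: 24/11·1 = 24/11 ≠ 1 ⇒ order 0.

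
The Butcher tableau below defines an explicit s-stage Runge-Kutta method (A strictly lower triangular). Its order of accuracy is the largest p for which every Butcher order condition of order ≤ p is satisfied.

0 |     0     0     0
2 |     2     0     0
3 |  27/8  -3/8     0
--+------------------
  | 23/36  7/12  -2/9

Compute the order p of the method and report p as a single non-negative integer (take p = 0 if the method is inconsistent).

3

b = (23/36, 7/12, -2/9)
c = (0, 2, 3)
Ac = (0, 0, -3/4)
Σ b_i: 23/36·1 + 7/12·1 + (-2/9)·1 = 1 ✓
b·c: 7/12·2 + (-2/9)·3 = 1/2 ✓
b·c²: 7/12·4 + (-2/9)·9 = 1/3 ✓
b·Ac: (-2/9)·(-3/4) = 1/6 ✓; 3 stages ⇒ order 3.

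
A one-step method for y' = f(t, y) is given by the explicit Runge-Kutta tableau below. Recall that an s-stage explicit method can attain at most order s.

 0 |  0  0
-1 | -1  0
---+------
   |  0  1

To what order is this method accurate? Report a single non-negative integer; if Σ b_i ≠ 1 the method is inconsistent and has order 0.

1

b = (0, 1)
c = (0, -1)
Σ b_i: 1·1 = 1 ✓
b·c: 1·(-1) = -1 ≠ 1/2 ⇒ order 1.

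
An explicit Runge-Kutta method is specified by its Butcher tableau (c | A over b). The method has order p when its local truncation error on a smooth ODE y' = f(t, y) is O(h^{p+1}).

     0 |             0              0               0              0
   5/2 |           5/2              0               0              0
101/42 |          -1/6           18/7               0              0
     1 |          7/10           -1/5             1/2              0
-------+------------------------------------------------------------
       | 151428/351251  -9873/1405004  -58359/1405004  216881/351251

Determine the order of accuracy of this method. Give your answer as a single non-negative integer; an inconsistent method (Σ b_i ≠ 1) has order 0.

b = (151428/351251, -9873/1405004, -58359/1405004, 216881/351251)
c = (0, 5/2, 101/42, 1)
Ac = (0, 0, 45/7, 59/84)
Σ b_i: 151428/351251·1 + (-9873/1405004)·1 + (-58359/1405004)·1 + 216881/351251·1 = 1 ✓
b·c: (-9873/1405004)·5/2 + (-58359/1405004)·101/42 + 216881/351251·1 = 1/2 ✓
b·c²: (-9873/1405004)·25/4 + (-58359/1405004)·10201/1764 + 216881/351251·1 = 1/3 ✓
b·Ac: (-58359/1405004)·45/7 + 216881/351251·59/84 = 1/6 ✓
b·c³: (-9873/1405004)·125/8 + (-58359/1405004)·1030301/74088 + 216881/351251·1 = -12386819/177030504 ≠ 1/4 ⇒ order 3.
b·(c∘Ac): (-58359/1405004)·1515/98 + 216881/351251·59/84 = -1757101/8430024 ≠ 1/8
b·Ac²: (-58359/1405004)·225/14 + 216881/351251·5791/3528 = 30622789/88515252 ≠ 1/12
b·A²c: 216881/351251·45/14 = 1394235/702502 ≠ 1/24

3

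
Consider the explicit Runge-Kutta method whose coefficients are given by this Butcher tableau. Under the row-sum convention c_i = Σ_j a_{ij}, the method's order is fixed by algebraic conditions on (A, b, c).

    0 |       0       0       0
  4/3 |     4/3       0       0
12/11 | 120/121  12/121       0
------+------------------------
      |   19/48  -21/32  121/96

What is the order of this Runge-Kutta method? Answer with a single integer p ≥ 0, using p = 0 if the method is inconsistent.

3

b = (19/48, -21/32, 121/96)
c = (0, 4/3, 12/11)
Ac = (0, 0, 16/121)
Σ b_i: 19/48·1 + (-21/32)·1 + 121/96·1 = 1 ✓
b·c: (-21/32)·4/3 + 121/96·12/11 = 1/2 ✓
b·c²: (-21/32)·16/9 + 121/96·144/121 = 1/3 ✓
b·Ac: 121/96·16/121 = 1/6 ✓; 3 stages ⇒ order 3.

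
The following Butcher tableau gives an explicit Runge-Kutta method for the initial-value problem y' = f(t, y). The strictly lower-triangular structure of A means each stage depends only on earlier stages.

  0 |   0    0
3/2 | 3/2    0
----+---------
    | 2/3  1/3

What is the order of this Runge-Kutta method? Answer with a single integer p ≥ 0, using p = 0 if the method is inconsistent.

2

b = (2/3, 1/3)
c = (0, 3/2)
Σ b_i: 2/3·1 + 1/3·1 = 1 ✓
b·c: 1/3·3/2 = 1/2 ✓; 2 stages ⇒ order 2.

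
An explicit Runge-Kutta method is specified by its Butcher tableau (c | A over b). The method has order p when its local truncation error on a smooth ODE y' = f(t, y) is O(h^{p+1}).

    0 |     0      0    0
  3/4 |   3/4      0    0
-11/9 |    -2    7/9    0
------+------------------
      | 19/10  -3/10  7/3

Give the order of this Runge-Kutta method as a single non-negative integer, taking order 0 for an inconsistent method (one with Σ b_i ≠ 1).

b = (19/10, -3/10, 7/3)
c = (0, 3/4, -11/9)
Ac = (0, 0, 7/12)
Σ b_i: 19/10·1 + (-3/10)·1 + 7/3·1 = 59/15 ≠ 1 ⇒ order 0.

0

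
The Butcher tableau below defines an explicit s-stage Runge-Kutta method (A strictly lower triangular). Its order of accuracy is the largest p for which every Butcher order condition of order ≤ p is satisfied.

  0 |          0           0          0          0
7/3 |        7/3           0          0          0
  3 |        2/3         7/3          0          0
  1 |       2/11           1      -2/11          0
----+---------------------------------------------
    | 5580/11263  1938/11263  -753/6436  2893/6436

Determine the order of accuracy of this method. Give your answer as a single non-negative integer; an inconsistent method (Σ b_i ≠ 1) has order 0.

b = (5580/11263, 1938/11263, -753/6436, 2893/6436)
c = (0, 7/3, 3, 1)
Ac = (0, 0, 49/9, 59/33)
Σ b_i: 5580/11263·1 + 1938/11263·1 + (-753/6436)·1 + 2893/6436·1 = 1 ✓
b·c: 1938/11263·7/3 + (-753/6436)·3 + 2893/6436·1 = 1/2 ✓
b·c²: 1938/11263·49/9 + (-753/6436)·9 + 2893/6436·1 = 1/3 ✓
b·Ac: (-753/6436)·49/9 + 2893/6436·59/33 = 1/6 ✓
b·c³: 1938/11263·343/27 + (-753/6436)·27 + 2893/6436·1 = -15163/28962 ≠ 1/4 ⇒ order 3.
b·(c∘Ac): (-753/6436)·49/3 + 2893/6436·59/33 = -5345/4827 ≠ 1/8
b·Ac²: (-753/6436)·343/27 + 2893/6436·377/99 = 6529/28962 ≠ 1/12
b·A²c: 2893/6436·(-98/99) = -12887/28962 ≠ 1/24

3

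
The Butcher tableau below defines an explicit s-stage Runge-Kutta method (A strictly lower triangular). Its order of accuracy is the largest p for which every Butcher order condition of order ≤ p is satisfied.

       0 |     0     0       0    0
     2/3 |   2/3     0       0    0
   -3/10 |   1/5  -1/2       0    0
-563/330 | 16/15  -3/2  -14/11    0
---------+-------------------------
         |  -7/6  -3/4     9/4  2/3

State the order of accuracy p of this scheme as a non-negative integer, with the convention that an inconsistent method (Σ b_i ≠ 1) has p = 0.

b = (-7/6, -3/4, 9/4, 2/3)
c = (0, 2/3, -3/10, -563/330)
Ac = (0, 0, -1/3, -34/55)
Σ b_i: (-7/6)·1 + (-3/4)·1 + 9/4·1 + 2/3·1 = 1 ✓
b·c: (-3/4)·2/3 + 9/4·(-3/10) + 2/3·(-563/330) = -9157/3960 ≠ 1/2 ⇒ order 1.

1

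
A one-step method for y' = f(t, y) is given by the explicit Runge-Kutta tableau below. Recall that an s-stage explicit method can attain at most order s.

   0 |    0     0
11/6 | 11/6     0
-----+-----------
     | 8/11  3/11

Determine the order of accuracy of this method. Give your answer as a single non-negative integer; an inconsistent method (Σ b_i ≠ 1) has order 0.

b = (8/11, 3/11)
c = (0, 11/6)
Σ b_i: 8/11·1 + 3/11·1 = 1 ✓
b·c: 3/11·11/6 = 1/2 ✓; 2 stages ⇒ order 2.

2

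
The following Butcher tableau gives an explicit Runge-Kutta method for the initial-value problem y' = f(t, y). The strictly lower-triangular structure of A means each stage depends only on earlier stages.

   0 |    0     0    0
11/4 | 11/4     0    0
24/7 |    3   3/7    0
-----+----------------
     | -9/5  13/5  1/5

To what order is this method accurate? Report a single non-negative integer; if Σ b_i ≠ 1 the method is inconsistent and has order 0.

b = (-9/5, 13/5, 1/5)
c = (0, 11/4, 24/7)
Ac = (0, 0, 33/28)
Σ b_i: (-9/5)·1 + 13/5·1 + 1/5·1 = 1 ✓
b·c: 13/5·11/4 + 1/5·24/7 = 1097/140 ≠ 1/2 ⇒ order 1.

1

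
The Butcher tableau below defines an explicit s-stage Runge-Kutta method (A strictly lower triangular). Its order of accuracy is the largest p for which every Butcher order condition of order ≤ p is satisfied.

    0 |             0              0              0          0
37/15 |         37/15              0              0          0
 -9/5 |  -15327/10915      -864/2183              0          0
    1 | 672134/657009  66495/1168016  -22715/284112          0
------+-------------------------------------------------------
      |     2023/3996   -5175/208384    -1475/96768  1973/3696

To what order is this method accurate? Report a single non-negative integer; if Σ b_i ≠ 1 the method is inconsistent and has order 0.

b = (2023/3996, -5175/208384, -1475/96768, 1973/3696)
c = (0, 37/15, -9/5, 1)
Ac = (0, 0, -288/295, 561/1973)
Σ b_i: 2023/3996·1 + (-5175/208384)·1 + (-1475/96768)·1 + 1973/3696·1 = 1 ✓
b·c: (-5175/208384)·37/15 + (-1475/96768)·(-9/5) + 1973/3696·1 = 1/2 ✓
b·c²: (-5175/208384)·1369/225 + (-1475/96768)·81/25 + 1973/3696·1 = 1/3 ✓
b·Ac: (-1475/96768)·(-288/295) + 1973/3696·561/1973 = 1/6 ✓
b·c³: (-5175/208384)·50653/3375 + (-1475/96768)·(-729/125) + 1973/3696·1 = 1/4 ✓
b·(c∘Ac): (-1475/96768)·2592/1475 + 1973/3696·561/1973 = 1/8 ✓
b·Ac²: (-1475/96768)·(-3552/1475) + 1973/3696·517/5919 = 1/12 ✓
b·A²c: 1973/3696·154/1973 = 1/24 ✓; 4 stages ⇒ order 4.

4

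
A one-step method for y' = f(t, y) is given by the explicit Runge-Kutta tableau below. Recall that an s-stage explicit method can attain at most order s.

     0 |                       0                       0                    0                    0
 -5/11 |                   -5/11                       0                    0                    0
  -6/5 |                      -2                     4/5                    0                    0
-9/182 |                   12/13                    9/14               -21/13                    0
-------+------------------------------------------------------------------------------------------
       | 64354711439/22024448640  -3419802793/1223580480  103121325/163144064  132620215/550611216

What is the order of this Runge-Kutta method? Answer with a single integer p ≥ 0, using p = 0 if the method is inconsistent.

3

b = (64354711439/22024448640, -3419802793/1223580480, 103121325/163144064, 132620215/550611216)
c = (0, -5/11, -6/5, -9/182)
Ac = (0, 0, -4/11, 16479/10010)
Σ b_i: 64354711439/22024448640·1 + (-3419802793/1223580480)·1 + 103121325/163144064·1 + 132620215/550611216·1 = 1 ✓
b·c: (-3419802793/1223580480)·(-5/11) + 103121325/163144064·(-6/5) + 132620215/550611216·(-9/182) = 1/2 ✓
b·c²: (-3419802793/1223580480)·25/121 + 103121325/163144064·36/25 + 132620215/550611216·81/33124 = 1/3 ✓
b·Ac: 103121325/163144064·(-4/11) + 132620215/550611216·16479/10010 = 1/6 ✓
b·c³: (-3419802793/1223580480)·(-125/1331) + 103121325/163144064·(-216/125) + 132620215/550611216·(-729/6028568) = -2032669544819/2449608120960 ≠ 1/4 ⇒ order 3.
b·(c∘Ac): 103121325/163144064·24/55 + 132620215/550611216·(-148311/1821820) = 229897101/897292352 ≠ 1/8
b·Ac²: 103121325/163144064·20/121 + 132620215/550611216·(-1207539/550550) = -713025557/1682423160 ≠ 1/12
b·A²c: 132620215/550611216·84/143 = 71410885/504726948 ≠ 1/24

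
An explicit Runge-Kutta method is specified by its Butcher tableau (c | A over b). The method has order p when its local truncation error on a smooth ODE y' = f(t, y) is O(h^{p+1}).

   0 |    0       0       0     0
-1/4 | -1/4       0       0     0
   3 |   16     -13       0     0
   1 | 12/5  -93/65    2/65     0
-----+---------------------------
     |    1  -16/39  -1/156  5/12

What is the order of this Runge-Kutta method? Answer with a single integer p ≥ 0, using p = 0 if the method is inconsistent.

4

b = (1, -16/39, -1/156, 5/12)
c = (0, -1/4, 3, 1)
Ac = (0, 0, 13/4, 9/20)
Σ b_i: 1·1 + (-16/39)·1 + (-1/156)·1 + 5/12·1 = 1 ✓
b·c: (-16/39)·(-1/4) + (-1/156)·3 + 5/12·1 = 1/2 ✓
b·c²: (-16/39)·1/16 + (-1/156)·9 + 5/12·1 = 1/3 ✓
b·Ac: (-1/156)·13/4 + 5/12·9/20 = 1/6 ✓
b·c³: (-16/39)·(-1/64) + (-1/156)·27 + 5/12·1 = 1/4 ✓
b·(c∘Ac): (-1/156)·39/4 + 5/12·9/20 = 1/8 ✓
b·Ac²: (-1/156)·(-13/16) + 5/12·3/16 = 1/12 ✓
b·A²c: 5/12·1/10 = 1/24 ✓; 4 stages ⇒ order 4.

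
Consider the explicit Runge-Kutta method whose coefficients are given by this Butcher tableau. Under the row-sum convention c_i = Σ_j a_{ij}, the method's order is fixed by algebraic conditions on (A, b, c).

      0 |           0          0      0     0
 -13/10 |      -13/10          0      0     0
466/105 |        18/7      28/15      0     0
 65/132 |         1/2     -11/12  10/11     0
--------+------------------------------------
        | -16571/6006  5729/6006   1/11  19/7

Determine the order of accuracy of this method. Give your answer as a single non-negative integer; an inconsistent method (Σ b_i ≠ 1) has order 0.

2

b = (-16571/6006, 5729/6006, 1/11, 19/7)
c = (0, -13/10, 466/105, 65/132)
Ac = (0, 0, -182/75, 16097/3080)
Σ b_i: (-16571/6006)·1 + 5729/6006·1 + 1/11·1 + 19/7·1 = 1 ✓
b·c: 5729/6006·(-13/10) + 1/11·466/105 + 19/7·65/132 = 1/2 ✓
b·c²: 5729/6006·169/100 + 1/11·217156/11025 + 19/7·4225/17424 = 5778397/1422960 ≠ 1/3 ⇒ order 2.
b·Ac: 1/11·(-182/75) + 19/7·16097/3080 = 4516301/323400 ≠ 1/6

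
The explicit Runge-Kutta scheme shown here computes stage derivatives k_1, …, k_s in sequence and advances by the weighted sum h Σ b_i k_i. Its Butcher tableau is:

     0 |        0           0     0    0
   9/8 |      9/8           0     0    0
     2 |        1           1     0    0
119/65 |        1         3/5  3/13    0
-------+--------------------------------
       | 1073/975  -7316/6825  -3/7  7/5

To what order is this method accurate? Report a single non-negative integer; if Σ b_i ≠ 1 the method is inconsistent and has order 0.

2

b = (1073/975, -7316/6825, -3/7, 7/5)
c = (0, 9/8, 2, 119/65)
Ac = (0, 0, 9/8, 591/520)
Σ b_i: 1073/975·1 + (-7316/6825)·1 + (-3/7)·1 + 7/5·1 = 1 ✓
b·c: (-7316/6825)·9/8 + (-3/7)·2 + 7/5·119/65 = 1/2 ✓
b·c²: (-7316/6825)·81/64 + (-3/7)·4 + 7/5·14161/4225 = 548047/338000 ≠ 1/3 ⇒ order 2.
b·Ac: (-3/7)·9/8 + 7/5·591/520 = 2523/2275 ≠ 1/6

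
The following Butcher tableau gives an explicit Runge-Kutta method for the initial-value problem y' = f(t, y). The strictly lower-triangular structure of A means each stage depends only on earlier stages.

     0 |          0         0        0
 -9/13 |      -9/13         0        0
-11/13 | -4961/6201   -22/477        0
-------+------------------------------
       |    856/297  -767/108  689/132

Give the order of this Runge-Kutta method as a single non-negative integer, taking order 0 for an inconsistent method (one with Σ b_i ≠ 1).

3

b = (856/297, -767/108, 689/132)
c = (0, -9/13, -11/13)
Ac = (0, 0, 22/689)
Σ b_i: 856/297·1 + (-767/108)·1 + 689/132·1 = 1 ✓
b·c: (-767/108)·(-9/13) + 689/132·(-11/13) = 1/2 ✓
b·c²: (-767/108)·81/169 + 689/132·121/169 = 1/3 ✓
b·Ac: 689/132·22/689 = 1/6 ✓; 3 stages ⇒ order 3.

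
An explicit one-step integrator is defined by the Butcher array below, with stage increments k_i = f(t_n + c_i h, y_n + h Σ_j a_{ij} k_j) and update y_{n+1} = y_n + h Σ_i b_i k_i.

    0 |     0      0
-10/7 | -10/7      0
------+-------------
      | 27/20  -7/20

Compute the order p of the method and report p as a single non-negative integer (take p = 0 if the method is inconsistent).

b = (27/20, -7/20)
c = (0, -10/7)
Σ b_i: 27/20·1 + (-7/20)·1 = 1 ✓
b·c: (-7/20)·(-10/7) = 1/2 ✓; 2 stages ⇒ order 2.

2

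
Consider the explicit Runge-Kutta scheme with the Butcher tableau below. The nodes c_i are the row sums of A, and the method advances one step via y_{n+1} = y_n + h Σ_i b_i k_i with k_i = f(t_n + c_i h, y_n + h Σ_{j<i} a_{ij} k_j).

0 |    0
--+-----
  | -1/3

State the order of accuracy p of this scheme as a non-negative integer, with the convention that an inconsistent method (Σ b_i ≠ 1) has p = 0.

b = (-1/3)
c = (0)
Σ b_i: (-1/3)·1 = -1/3 ≠ 1 ⇒ order 0.

0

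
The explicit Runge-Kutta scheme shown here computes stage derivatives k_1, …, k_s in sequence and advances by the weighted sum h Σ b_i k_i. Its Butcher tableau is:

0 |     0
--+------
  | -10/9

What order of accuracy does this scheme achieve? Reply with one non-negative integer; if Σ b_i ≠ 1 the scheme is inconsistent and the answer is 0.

0

b = (-10/9)
c = (0)
Σ b_i: (-10/9)·1 = -10/9 ≠ 1 ⇒ order 0.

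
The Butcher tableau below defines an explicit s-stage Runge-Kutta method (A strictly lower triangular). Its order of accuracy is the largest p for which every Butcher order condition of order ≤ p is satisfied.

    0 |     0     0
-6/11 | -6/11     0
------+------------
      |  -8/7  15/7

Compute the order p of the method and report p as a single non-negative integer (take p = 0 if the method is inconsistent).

1

b = (-8/7, 15/7)
c = (0, -6/11)
Σ b_i: (-8/7)·1 + 15/7·1 = 1 ✓
b·c: 15/7·(-6/11) = -90/77 ≠ 1/2 ⇒ order 1.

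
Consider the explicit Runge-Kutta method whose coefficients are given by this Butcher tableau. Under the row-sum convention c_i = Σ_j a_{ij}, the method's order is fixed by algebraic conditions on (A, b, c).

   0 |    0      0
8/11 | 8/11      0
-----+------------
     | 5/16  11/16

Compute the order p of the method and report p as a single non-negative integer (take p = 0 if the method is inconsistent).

b = (5/16, 11/16)
c = (0, 8/11)
Σ b_i: 5/16·1 + 11/16·1 = 1 ✓
b·c: 11/16·8/11 = 1/2 ✓; 2 stages ⇒ order 2.

2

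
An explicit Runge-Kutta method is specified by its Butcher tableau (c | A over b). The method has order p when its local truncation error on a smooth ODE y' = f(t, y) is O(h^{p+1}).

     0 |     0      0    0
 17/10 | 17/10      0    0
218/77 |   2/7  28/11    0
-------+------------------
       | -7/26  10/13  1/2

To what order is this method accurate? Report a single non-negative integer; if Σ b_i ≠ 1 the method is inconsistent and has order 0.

b = (-7/26, 10/13, 1/2)
c = (0, 17/10, 218/77)
Ac = (0, 0, 238/55)
Σ b_i: (-7/26)·1 + 10/13·1 + 1/2·1 = 1 ✓
b·c: 10/13·17/10 + 1/2·218/77 = 2726/1001 ≠ 1/2 ⇒ order 1.

1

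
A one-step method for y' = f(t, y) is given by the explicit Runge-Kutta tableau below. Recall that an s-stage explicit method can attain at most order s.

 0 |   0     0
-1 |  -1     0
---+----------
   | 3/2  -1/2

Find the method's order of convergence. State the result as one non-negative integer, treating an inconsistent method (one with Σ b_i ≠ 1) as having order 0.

2

b = (3/2, -1/2)
c = (0, -1)
Σ b_i: 3/2·1 + (-1/2)·1 = 1 ✓
b·c: (-1/2)·(-1) = 1/2 ✓; 2 stages ⇒ order 2.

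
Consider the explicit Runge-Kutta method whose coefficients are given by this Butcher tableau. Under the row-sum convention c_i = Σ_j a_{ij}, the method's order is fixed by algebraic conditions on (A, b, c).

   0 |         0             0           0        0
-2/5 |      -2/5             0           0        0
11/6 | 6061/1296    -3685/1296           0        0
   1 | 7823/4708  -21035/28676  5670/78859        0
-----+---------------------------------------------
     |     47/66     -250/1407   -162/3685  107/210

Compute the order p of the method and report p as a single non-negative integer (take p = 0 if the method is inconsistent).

b = (47/66, -250/1407, -162/3685, 107/210)
c = (0, -2/5, 11/6, 1)
Ac = (0, 0, 737/648, 91/214)
Σ b_i: 47/66·1 + (-250/1407)·1 + (-162/3685)·1 + 107/210·1 = 1 ✓
b·c: (-250/1407)·(-2/5) + (-162/3685)·11/6 + 107/210·1 = 1/2 ✓
b·c²: (-250/1407)·4/25 + (-162/3685)·121/36 + 107/210·1 = 1/3 ✓
b·Ac: (-162/3685)·737/648 + 107/210·91/214 = 1/6 ✓
b·c³: (-250/1407)·(-8/125) + (-162/3685)·1331/216 + 107/210·1 = 1/4 ✓
b·(c∘Ac): (-162/3685)·8107/3888 + 107/210·91/214 = 1/8 ✓
b·Ac²: (-162/3685)·(-737/1620) + 107/210·133/1070 = 1/12 ✓
b·A²c: 107/210·35/428 = 1/24 ✓; 4 stages ⇒ order 4.

4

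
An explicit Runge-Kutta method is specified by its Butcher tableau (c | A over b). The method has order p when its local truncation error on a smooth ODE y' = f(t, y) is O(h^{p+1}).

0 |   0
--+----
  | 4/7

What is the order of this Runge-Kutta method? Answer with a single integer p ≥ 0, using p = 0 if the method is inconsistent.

b = (4/7)
c = (0)
Σ b_i: 4/7·1 = 4/7 ≠ 1 ⇒ order 0.

0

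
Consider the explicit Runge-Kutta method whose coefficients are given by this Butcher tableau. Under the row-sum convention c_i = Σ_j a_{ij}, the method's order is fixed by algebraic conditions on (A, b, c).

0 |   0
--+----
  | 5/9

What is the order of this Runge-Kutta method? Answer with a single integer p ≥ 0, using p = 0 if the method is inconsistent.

0

b = (5/9)
c = (0)
Σ b_i: 5/9·1 = 5/9 ≠ 1 ⇒ order 0.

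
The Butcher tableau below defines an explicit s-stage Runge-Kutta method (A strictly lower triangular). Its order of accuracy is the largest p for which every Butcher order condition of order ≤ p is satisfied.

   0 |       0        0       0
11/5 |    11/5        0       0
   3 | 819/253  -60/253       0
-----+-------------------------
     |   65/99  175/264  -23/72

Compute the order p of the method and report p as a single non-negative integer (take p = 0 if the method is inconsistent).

b = (65/99, 175/264, -23/72)
c = (0, 11/5, 3)
Ac = (0, 0, -12/23)
Σ b_i: 65/99·1 + 175/264·1 + (-23/72)·1 = 1 ✓
b·c: 175/264·11/5 + (-23/72)·3 = 1/2 ✓
b·c²: 175/264·121/25 + (-23/72)·9 = 1/3 ✓
b·Ac: (-23/72)·(-12/23) = 1/6 ✓; 3 stages ⇒ order 3.

3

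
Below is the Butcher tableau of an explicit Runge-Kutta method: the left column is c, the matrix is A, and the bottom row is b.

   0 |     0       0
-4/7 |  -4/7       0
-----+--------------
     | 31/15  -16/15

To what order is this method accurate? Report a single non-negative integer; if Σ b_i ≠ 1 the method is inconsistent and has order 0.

1

b = (31/15, -16/15)
c = (0, -4/7)
Σ b_i: 31/15·1 + (-16/15)·1 = 1 ✓
b·c: (-16/15)·(-4/7) = 64/105 ≠ 1/2 ⇒ order 1.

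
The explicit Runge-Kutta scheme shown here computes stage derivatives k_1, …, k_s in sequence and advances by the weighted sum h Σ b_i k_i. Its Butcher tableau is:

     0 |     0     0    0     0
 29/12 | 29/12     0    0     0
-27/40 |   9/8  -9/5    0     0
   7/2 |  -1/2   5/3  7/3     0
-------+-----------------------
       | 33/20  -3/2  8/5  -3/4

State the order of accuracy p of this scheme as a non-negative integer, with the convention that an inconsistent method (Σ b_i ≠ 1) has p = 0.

b = (33/20, -3/2, 8/5, -3/4)
c = (0, 29/12, -27/40, 7/2)
Ac = (0, 0, -87/20, 883/360)
Σ b_i: 33/20·1 + (-3/2)·1 + 8/5·1 + (-3/4)·1 = 1 ✓
b·c: (-3/2)·29/12 + 8/5·(-27/40) + (-3/4)·7/2 = -733/100 ≠ 1/2 ⇒ order 1.

1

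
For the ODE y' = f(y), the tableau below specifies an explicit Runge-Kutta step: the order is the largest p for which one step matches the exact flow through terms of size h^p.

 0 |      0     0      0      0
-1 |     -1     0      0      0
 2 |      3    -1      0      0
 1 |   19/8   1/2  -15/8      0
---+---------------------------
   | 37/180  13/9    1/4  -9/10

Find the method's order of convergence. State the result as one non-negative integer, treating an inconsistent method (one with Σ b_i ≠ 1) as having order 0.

b = (37/180, 13/9, 1/4, -9/10)
c = (0, -1, 2, 1)
Ac = (0, 0, 1, -17/4)
Σ b_i: 37/180·1 + 13/9·1 + 1/4·1 + (-9/10)·1 = 1 ✓
b·c: 13/9·(-1) + 1/4·2 + (-9/10)·1 = -83/45 ≠ 1/2 ⇒ order 1.

1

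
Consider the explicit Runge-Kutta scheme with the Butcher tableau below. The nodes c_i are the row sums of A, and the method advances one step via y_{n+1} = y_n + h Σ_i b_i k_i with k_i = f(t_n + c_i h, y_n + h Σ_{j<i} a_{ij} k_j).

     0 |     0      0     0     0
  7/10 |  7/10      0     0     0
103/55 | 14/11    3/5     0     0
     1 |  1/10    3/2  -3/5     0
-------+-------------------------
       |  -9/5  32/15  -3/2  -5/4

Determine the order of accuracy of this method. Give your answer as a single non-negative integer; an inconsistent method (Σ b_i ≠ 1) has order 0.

b = (-9/5, 32/15, -3/2, -5/4)
c = (0, 7/10, 103/55, 1)
Ac = (0, 0, 21/50, -81/1100)
Σ b_i: (-9/5)·1 + 32/15·1 + (-3/2)·1 + (-5/4)·1 = -29/12 ≠ 1 ⇒ order 0.

0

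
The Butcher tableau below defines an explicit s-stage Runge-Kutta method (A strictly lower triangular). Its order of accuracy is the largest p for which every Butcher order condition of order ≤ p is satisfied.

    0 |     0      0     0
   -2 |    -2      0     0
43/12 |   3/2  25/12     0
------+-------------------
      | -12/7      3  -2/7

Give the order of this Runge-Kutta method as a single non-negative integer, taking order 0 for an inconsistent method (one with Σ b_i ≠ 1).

1

b = (-12/7, 3, -2/7)
c = (0, -2, 43/12)
Ac = (0, 0, -25/6)
Σ b_i: (-12/7)·1 + 3·1 + (-2/7)·1 = 1 ✓
b·c: 3·(-2) + (-2/7)·43/12 = -295/42 ≠ 1/2 ⇒ order 1.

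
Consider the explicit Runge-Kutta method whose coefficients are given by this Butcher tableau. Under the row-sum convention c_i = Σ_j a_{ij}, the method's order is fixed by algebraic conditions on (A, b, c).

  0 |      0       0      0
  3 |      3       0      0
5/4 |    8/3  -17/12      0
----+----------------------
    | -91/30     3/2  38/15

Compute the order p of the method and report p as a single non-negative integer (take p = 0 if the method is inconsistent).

b = (-91/30, 3/2, 38/15)
c = (0, 3, 5/4)
Ac = (0, 0, -17/4)
Σ b_i: (-91/30)·1 + 3/2·1 + 38/15·1 = 1 ✓
b·c: 3/2·3 + 38/15·5/4 = 23/3 ≠ 1/2 ⇒ order 1.

1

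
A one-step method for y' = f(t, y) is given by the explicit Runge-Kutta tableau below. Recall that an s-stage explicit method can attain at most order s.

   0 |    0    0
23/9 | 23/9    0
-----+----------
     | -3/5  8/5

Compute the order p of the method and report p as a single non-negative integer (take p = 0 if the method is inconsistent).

b = (-3/5, 8/5)
c = (0, 23/9)
Σ b_i: (-3/5)·1 + 8/5·1 = 1 ✓
b·c: 8/5·23/9 = 184/45 ≠ 1/2 ⇒ order 1.

1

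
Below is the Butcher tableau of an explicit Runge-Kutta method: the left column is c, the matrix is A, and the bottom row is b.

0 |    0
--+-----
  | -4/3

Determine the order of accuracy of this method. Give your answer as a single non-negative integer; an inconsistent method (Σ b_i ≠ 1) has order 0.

0

b = (-4/3)
c = (0)
Σ b_i: (-4/3)·1 = -4/3 ≠ 1 ⇒ order 0.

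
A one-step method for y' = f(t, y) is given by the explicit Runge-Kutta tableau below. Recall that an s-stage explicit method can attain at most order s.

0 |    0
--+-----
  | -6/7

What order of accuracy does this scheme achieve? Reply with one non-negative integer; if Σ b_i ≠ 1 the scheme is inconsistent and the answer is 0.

b = (-6/7)
c = (0)
Σ b_i: (-6/7)·1 = -6/7 ≠ 1 ⇒ order 0.

0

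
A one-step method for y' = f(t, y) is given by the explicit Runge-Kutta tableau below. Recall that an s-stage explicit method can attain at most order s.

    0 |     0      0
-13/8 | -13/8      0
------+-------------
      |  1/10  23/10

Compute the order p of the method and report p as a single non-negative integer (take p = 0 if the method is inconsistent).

0

b = (1/10, 23/10)
c = (0, -13/8)
Σ b_i: 1/10·1 + 23/10·1 = 12/5 ≠ 1 ⇒ order 0.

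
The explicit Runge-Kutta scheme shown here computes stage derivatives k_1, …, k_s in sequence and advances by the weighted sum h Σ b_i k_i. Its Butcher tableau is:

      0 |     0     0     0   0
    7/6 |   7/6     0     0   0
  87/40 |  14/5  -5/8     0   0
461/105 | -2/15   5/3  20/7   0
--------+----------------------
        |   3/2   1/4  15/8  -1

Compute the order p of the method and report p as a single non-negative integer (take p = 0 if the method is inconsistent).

b = (3/2, 1/4, 15/8, -1)
c = (0, 7/6, 87/40, 461/105)
Ac = (0, 0, -35/48, 514/63)
Σ b_i: 3/2·1 + 1/4·1 + 15/8·1 + (-1)·1 = 21/8 ≠ 1 ⇒ order 0.

0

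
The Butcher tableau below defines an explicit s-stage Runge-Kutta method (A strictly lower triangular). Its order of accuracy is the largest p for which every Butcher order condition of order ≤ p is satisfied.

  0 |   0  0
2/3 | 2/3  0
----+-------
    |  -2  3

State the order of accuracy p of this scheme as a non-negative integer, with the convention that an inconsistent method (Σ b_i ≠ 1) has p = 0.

b = (-2, 3)
c = (0, 2/3)
Σ b_i: (-2)·1 + 3·1 = 1 ✓
b·c: 3·2/3 = 2 ≠ 1/2 ⇒ order 1.

1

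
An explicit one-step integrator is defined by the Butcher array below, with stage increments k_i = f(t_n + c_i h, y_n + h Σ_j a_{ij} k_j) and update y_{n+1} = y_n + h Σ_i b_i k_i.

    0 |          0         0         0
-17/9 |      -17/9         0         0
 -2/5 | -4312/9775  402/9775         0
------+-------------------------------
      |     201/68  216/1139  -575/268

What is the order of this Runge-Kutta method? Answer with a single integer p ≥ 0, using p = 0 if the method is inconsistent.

b = (201/68, 216/1139, -575/268)
c = (0, -17/9, -2/5)
Ac = (0, 0, -134/1725)
Σ b_i: 201/68·1 + 216/1139·1 + (-575/268)·1 = 1 ✓
b·c: 216/1139·(-17/9) + (-575/268)·(-2/5) = 1/2 ✓
b·c²: 216/1139·289/81 + (-575/268)·4/25 = 1/3 ✓
b·Ac: (-575/268)·(-134/1725) = 1/6 ✓; 3 stages ⇒ order 3.

3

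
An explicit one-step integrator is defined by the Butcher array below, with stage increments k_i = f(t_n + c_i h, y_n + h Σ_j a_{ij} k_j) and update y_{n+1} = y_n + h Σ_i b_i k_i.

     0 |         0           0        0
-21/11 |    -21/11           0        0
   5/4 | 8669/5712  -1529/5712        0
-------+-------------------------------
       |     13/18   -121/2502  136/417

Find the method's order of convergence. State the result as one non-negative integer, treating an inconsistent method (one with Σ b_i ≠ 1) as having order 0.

b = (13/18, -121/2502, 136/417)
c = (0, -21/11, 5/4)
Ac = (0, 0, 139/272)
Σ b_i: 13/18·1 + (-121/2502)·1 + 136/417·1 = 1 ✓
b·c: (-121/2502)·(-21/11) + 136/417·5/4 = 1/2 ✓
b·c²: (-121/2502)·441/121 + 136/417·25/16 = 1/3 ✓
b·Ac: 136/417·139/272 = 1/6 ✓; 3 stages ⇒ order 3.

3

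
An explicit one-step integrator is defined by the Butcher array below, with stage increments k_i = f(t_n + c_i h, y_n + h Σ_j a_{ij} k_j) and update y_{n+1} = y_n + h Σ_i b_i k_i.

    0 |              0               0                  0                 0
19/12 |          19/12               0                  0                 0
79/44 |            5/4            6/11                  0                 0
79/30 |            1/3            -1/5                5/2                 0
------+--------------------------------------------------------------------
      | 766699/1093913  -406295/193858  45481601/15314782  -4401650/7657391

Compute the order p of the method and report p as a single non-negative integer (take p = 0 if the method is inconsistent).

b = (766699/1093913, -406295/193858, 45481601/15314782, -4401650/7657391)
c = (0, 19/12, 79/44, 79/30)
Ac = (0, 0, 19/22, 5507/1320)
Σ b_i: 766699/1093913·1 + (-406295/193858)·1 + 45481601/15314782·1 + (-4401650/7657391)·1 = 1 ✓
b·c: (-406295/193858)·19/12 + 45481601/15314782·79/44 + (-4401650/7657391)·79/30 = 1/2 ✓
b·c²: (-406295/193858)·361/144 + 45481601/15314782·6241/1936 + (-4401650/7657391)·6241/900 = 1/3 ✓
b·Ac: 45481601/15314782·19/22 + (-4401650/7657391)·5507/1320 = 1/6 ✓
b·c³: (-406295/193858)·6859/1728 + 45481601/15314782·493039/85184 + (-4401650/7657391)·493039/27000 = -32438929/19939680 ≠ 1/4 ⇒ order 3.
b·(c∘Ac): 45481601/15314782·1501/968 + (-4401650/7657391)·435053/39600 = -3409913/1993968 ≠ 1/8
b·Ac²: 45481601/15314782·361/264 + (-4401650/7657391)·1316863/174240 = -3108227/10966824 ≠ 1/12
b·A²c: (-4401650/7657391)·95/44 = -19007125/15314782 ≠ 1/24

3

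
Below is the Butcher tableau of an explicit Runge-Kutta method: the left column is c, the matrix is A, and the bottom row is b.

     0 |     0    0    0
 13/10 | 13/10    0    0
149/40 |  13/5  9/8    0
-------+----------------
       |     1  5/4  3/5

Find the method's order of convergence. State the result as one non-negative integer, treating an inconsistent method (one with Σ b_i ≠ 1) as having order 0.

0

b = (1, 5/4, 3/5)
c = (0, 13/10, 149/40)
Ac = (0, 0, 117/80)
Σ b_i: 1·1 + 5/4·1 + 3/5·1 = 57/20 ≠ 1 ⇒ order 0.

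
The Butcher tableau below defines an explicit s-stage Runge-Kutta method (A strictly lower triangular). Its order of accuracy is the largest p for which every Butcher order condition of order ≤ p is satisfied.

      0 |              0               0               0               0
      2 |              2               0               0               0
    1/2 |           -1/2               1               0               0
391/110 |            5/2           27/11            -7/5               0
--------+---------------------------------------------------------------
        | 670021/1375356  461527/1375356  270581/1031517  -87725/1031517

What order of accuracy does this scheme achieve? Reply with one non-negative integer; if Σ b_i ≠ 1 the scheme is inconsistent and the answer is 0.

b = (670021/1375356, 461527/1375356, 270581/1031517, -87725/1031517)
c = (0, 2, 1/2, 391/110)
Ac = (0, 0, 2, 463/110)
Σ b_i: 670021/1375356·1 + 461527/1375356·1 + 270581/1031517·1 + (-87725/1031517)·1 = 1 ✓
b·c: 461527/1375356·2 + 270581/1031517·1/2 + (-87725/1031517)·391/110 = 1/2 ✓
b·c²: 461527/1375356·4 + 270581/1031517·1/4 + (-87725/1031517)·152881/12100 = 1/3 ✓
b·Ac: 270581/1031517·2 + (-87725/1031517)·463/110 = 1/6 ✓
b·c³: 461527/1375356·8 + 270581/1031517·1/8 + (-87725/1031517)·59776471/1331000 = -20841851/18911145 ≠ 1/4 ⇒ order 3.
b·(c∘Ac): 270581/1031517·1 + (-87725/1031517)·181033/12100 = -1389211/1375356 ≠ 1/8
b·Ac²: 270581/1031517·4 + (-87725/1031517)·2083/220 = 111879/458452 ≠ 1/12
b·A²c: (-87725/1031517)·(-14/5) = 245630/1031517 ≠ 1/24

3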